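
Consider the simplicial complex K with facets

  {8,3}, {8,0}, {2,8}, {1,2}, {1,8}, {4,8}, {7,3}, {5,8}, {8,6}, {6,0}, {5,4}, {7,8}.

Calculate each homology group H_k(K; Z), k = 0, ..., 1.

H_0 = Z,  H_1 = Z^4.

K has 9 vertices, 12 edges.
rank ∂_0 = 0, rank ∂_1 = 8 ⇒ b_0 = 9 − 0 − 8 = 1; all invariant factors of ∂_1 are 1 so no torsion. So H_0 ≅ Z.
rank ∂_1 = 8, rank ∂_2 = 0 ⇒ b_1 = 12 − 8 − 0 = 4. So H_1 ≅ Z^4.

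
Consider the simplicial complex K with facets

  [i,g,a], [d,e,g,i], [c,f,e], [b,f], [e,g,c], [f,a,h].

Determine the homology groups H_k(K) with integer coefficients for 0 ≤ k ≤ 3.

Fix the vertex order a < b < c < d < e < f < g < h < i and write every simplex with vertices in increasing order. Then dim K = 3 and the simplices of K are:

  0-simplices (9): a, b, c, d, e, f, g, h, i
  1-simplices (16): af, ag, ah, ai, bf, ce, cf, cg, de, dg, di, ef, eg, ei, fh, gi
  2-simplices (8): afh, agi, cef, ceg, deg, dei, dgi, egi
  3-simplices (1): degi

so the chain groups are C_0 ≅ Z^9, C_1 ≅ Z^16, C_2 ≅ Z^8, C_3 ≅ Z^1.

∂_1: C_1 → C_0 is given by ∂[p,q] = [q] − [p]. For instance
  ∂di = i − d.
The resulting 9×16 matrix has rank 8, and its Smith normal form has invariant factors (1,1,1,1,1,1,1,1).

Boundary ∂_2: C_2 → C_1 maps a triangle to the signed sum of its edges. For instance
  ∂ceg = eg − cg + ce,
  ∂agi = gi − ai + ag.
The resulting 16×8 matrix has rank 7, and its Smith normal form has invariant factors (1,1,1,1,1,1,1).

The boundary map ∂_3: C_3 → C_2 sends each 3-simplex σ to the alternating sum Σ_i (−1)^i (σ with its i-th vertex removed). For instance
  ∂degi = egi − dgi + dei − deg.
This gives a 8×1 integer matrix of rank 1; reducing to Smith normal form yields diagonal entries (1).

Now H_k = ker ∂_k / im ∂_{k+1}, so:

  H_0: rank C_0 − rank ∂_1 = 9 − 8 = 1, and the invariant factors of ∂_1 are all 1, so H_0 = Z.
  H_1: rank ker ∂_1 − rank ∂_2 = (16 − 8) − 7 = 1, and the invariant factors of ∂_2 are all 1, so H_1 = Z.
  H_2: rank ker ∂_2 − rank ∂_3 = (8 − 7) − 1 = 0, and the invariant factors of ∂_3 are all 1, so H_2 = 0.
  H_3: rank ker ∂_3 − rank ∂_4 = (1 − 1) − 0 = 0, and there is no ∂_4, so H_3 = 0.

As a check, the Euler characteristic is 9 − 16 + 8 − 1 = 0, which agrees with 1 − 1 + 0 − 0 = 0.

H_0 = Z,  H_1 = Z,  H_2 = 0,  H_3 = 0.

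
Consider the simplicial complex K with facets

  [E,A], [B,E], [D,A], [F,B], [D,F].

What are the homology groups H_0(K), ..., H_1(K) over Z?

H_0 ≅ Z,  H_1 ≅ Z.

Take the total order A < B < D < E < F on the vertex set. Then K (dimension 1) consists of the simplices:

  0-simplices (5): A, B, D, E, F
  1-simplices (5): AD, AE, BE, BF, DF

giving chain groups C_0 ≅ Z^5, C_1 ≅ Z^5.

The boundary map ∂_1: C_1 → C_0 maps an edge to its endpoints' difference, ∂[p,q] = q − p.
This gives a 5×5 integer matrix of rank 4; reducing to Smith normal form yields diagonal entries (1,1,1,1).

Now H_k = ker ∂_k / im ∂_{k+1}, so:

  H_0: rank C_0 − rank ∂_1 = 5 − 4 = 1, and the invariant factors of ∂_1 are all 1, so H_0 = Z.
  H_1: rank ker ∂_1 − rank ∂_2 = (5 − 4) − 0 = 1, and there is no ∂_2, so H_1 = Z.

As a check, the Euler characteristic is 5 − 5 = 0, which agrees with 1 − 1 = 0.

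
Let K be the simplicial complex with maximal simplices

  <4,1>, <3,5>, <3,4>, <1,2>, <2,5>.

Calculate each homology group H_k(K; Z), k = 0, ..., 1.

H_0 ≅ Z,  H_1 ≅ Z.

Fix the vertex order 1 < 2 < 3 < 4 < 5 and write every simplex with vertices in increasing order. Then dim K = 1 and the simplices of K are:

  0-simplices (5): [1], [2], [3], [4], [5]
  1-simplices (5): [1,2], [1,4], [2,5], [3,4], [3,5]

so the chain groups are C_0 ≅ Z^5, C_1 ≅ Z^5.

The boundary map ∂_1: C_1 → C_0 maps an edge to its endpoints' difference, ∂[p,q] = q − p.
The resulting 5×5 matrix has rank 4, and its Smith normal form has invariant factors (1,1,1,1).

From H_k ≅ ker(∂_k) / im(∂_{k+1}) we obtain:

  H_0: rank C_0 − rank ∂_1 = 5 − 4 = 1, and the invariant factors of ∂_1 are all 1, so H_0 ≅ Z.
  H_1: rank ker ∂_1 − rank ∂_2 = (5 − 4) − 0 = 1, and there is no ∂_2, so H_1 ≅ Z.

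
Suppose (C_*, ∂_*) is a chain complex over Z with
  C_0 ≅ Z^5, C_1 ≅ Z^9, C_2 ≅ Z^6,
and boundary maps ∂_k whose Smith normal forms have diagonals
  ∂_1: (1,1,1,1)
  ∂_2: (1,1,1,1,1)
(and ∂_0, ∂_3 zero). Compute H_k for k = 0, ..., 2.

H_0: b_0 = 5 − 0 − 4 = 1; torsion from ∂_1 factors > 1: none. So H_0 = Z.
H_1: b_1 = 9 − 4 − 5 = 0; torsion from ∂_2 factors > 1: none. So H_1 = 0.
H_2: b_2 = 6 − 5 − 0 = 1; torsion from ∂_3 factors > 1: none. So H_2 = Z.

H_0 = Z,  H_1 = 0,  H_2 = Z.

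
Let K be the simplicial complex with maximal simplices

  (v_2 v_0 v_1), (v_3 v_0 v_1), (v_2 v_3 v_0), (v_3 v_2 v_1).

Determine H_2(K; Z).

Order the vertices as v_0 < v_1 < v_2 < v_3. Listing each simplex with vertices in this order, K has dimension 2 with simplices:

  0-simplices (4): [v_0], [v_1], [v_2], [v_3]
  1-simplices (6): [v_0,v_1], [v_0,v_2], [v_0,v_3], [v_1,v_2], [v_1,v_3], [v_2,v_3]
  2-simplices (4): [v_0,v_1,v_2], [v_0,v_1,v_3], [v_0,v_2,v_3], [v_1,v_2,v_3]

giving chain groups C_0 ≅ Z^4, C_1 ≅ Z^6, C_2 ≅ Z^4.

∂_1: C_1 → C_0 sends each edge [p,q] (with p < q) to q − p.
The resulting 4×6 matrix has rank 3, and its Smith normal form has invariant factors (1,1,1).

∂_2: C_2 → C_1 sends each 2-simplex [p,q,r] to [q,r] − [p,r] + [p,q]. For instance
  ∂[v_0,v_1,v_2] = [v_1,v_2] − [v_0,v_2] + [v_0,v_1],
  ∂[v_1,v_2,v_3] = [v_2,v_3] − [v_1,v_3] + [v_1,v_2].
As a 6×4 matrix over Z this has rank 3, with invariant factors (1,1,1).

Now H_k = ker ∂_k / im ∂_{k+1}, so:

  H_2: rank ker ∂_2 − rank ∂_3 = (4 − 3) − 0 = 1, and there is no ∂_3, so H_2 ≅ Z.

H_2 ≅ Z.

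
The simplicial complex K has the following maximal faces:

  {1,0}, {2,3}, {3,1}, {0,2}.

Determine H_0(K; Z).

H_0 ≅ Z.

K has 4 vertices, 4 edges.
rank ∂_0 = 0, rank ∂_1 = 3 ⇒ b_0 = 4 − 0 − 3 = 1; all invariant factors of ∂_1 are 1 so no torsion. So H_0 ≅ Z.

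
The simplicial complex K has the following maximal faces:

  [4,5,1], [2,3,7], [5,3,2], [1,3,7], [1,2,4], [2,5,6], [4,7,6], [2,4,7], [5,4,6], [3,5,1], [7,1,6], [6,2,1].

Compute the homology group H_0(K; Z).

Fix the vertex order 1 < 2 < 3 < 4 < 5 < 6 < 7 and write every simplex with vertices in increasing order. Then dim K = 2 and the simplices of K are:

  0-simplices (7): [1], [2], [3], [4], [5], [6], [7]
  1-simplices (18): [1,2], [1,3], [1,4], [1,5], [1,6], [1,7], [2,3], [2,4], [2,5], [2,6], [2,7], [3,5], [3,7], [4,5], [4,6], [4,7], [5,6], [6,7]
  2-simplices (12): [1,2,4], [1,2,6], [1,3,5], [1,3,7], [1,4,5], [1,6,7], [2,3,5], [2,3,7], [2,4,7], [2,5,6], [4,5,6], [4,6,7]

giving chain groups C_0 ≅ Z^7, C_1 ≅ Z^18, C_2 ≅ Z^12.

Boundary ∂_1: C_1 → C_0 sends each edge [p,q] (with p < q) to q − p. For instance
  ∂[1,6] = [6] − [1].
The resulting 7×18 matrix has rank 6, and its Smith normal form has invariant factors (1,1,1,1,1,1).

Boundary ∂_2: C_2 → C_1 maps a triangle to the signed sum of its edges. For instance
  ∂[1,2,4] = [2,4] − [1,4] + [1,2],
  ∂[4,6,7] = [6,7] − [4,7] + [4,6].
This gives a 18×12 integer matrix of rank 12; reducing to Smith normal form yields diagonal entries (1,1,1,1,1,1,1,1,1,1,1,2).

Now H_k = ker ∂_k / im ∂_{k+1}, so:

  H_0: rank C_0 − rank ∂_1 = 7 − 6 = 1, and the invariant factors of ∂_1 are all 1, so H_0 = Z.

H_0 ≅ Z.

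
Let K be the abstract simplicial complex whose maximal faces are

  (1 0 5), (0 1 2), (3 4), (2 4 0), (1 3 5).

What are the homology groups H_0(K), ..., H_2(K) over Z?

Take the total order 0 < 1 < 2 < 3 < 4 < 5 on the vertex set. Then K (dimension 2) consists of the simplices:

  0-simplices (6): [0], [1], [2], [3], [4], [5]
  1-simplices (10): [0,1], [0,2], [0,4], [0,5], [1,2], [1,3], [1,5], [2,4], [3,4], [3,5]
  2-simplices (4): [0,1,2], [0,1,5], [0,2,4], [1,3,5]

giving chain groups C_0 ≅ Z^6, C_1 ≅ Z^10, C_2 ≅ Z^4.

Boundary ∂_1: C_1 → C_0 maps an edge to its endpoints' difference, ∂[p,q] = q − p. For instance
  ∂[0,1] = [1] − [0].
This gives a 6×10 integer matrix of rank 5; reducing to Smith normal form yields diagonal entries (1,1,1,1,1).

∂_2: C_2 → C_1 acts by ∂[p,q,r] = [q,r] − [p,r] + [p,q]. For instance
  ∂[0,1,5] = [1,5] − [0,5] + [0,1],
  ∂[0,2,4] = [2,4] − [0,4] + [0,2].
As a 10×4 matrix over Z this has rank 4, with invariant factors (1,1,1,1).

Now H_k = ker ∂_k / im ∂_{k+1}, so:

  H_0: rank C_0 − rank ∂_1 = 6 − 5 = 1, and the invariant factors of ∂_1 are all 1, so H_0 = Z.
  H_1: rank ker ∂_1 − rank ∂_2 = (10 − 5) − 4 = 1, and the invariant factors of ∂_2 are all 1, so H_1 = Z.
  H_2: rank ker ∂_2 − rank ∂_3 = (4 − 4) − 0 = 0, and there is no ∂_3, so H_2 = 0.

H_0 ≅ Z,  H_1 ≅ Z,  H_2 = 0.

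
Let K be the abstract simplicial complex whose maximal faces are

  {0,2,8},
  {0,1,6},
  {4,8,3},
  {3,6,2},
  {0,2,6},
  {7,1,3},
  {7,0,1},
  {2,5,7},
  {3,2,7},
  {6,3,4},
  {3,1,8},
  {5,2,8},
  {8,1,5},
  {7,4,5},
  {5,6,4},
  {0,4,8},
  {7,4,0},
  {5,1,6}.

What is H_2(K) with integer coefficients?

Take the total order 0 < 1 < 2 < 3 < 4 < 5 < 6 < 7 < 8 on the vertex set. Then K (dimension 2) consists of the simplices:

  0-simplices (9): [0], [1], [2], [3], [4], [5], [6], [7], [8]
  1-simplices (27): (27 of them)
  2-simplices (18): [0,1,6], [0,1,7], [0,2,6], [0,2,8], [0,4,7], [0,4,8], [1,3,7], [1,3,8], [1,5,6], [1,5,8], [2,3,6], [2,3,7], [2,5,7], [2,5,8], [3,4,6], [3,4,8], [4,5,6], [4,5,7]

so the chain groups are C_0 ≅ Z^9, C_1 ≅ Z^27, C_2 ≅ Z^18.

The boundary map ∂_1: C_1 → C_0 sends each edge [p,q] (with p < q) to q − p.
This gives a 9×27 integer matrix of rank 8; reducing to Smith normal form yields diagonal entries (1,1,1,1,1,1,1,1).

The boundary map ∂_2: C_2 → C_1 sends each 2-simplex [p,q,r] to [q,r] − [p,r] + [p,q]. For instance
  ∂[0,2,6] = [2,6] − [0,6] + [0,2],
  ∂[1,3,8] = [3,8] − [1,8] + [1,3].
The 27×18 boundary matrix has rank 17 and Smith normal form diag(1,1,1,1,1,1,1,1,1,1,1,1,1,1,1,1,1).

Reading off H_k = ker ∂_k / im ∂_{k+1}:

  H_2: rank ker ∂_2 − rank ∂_3 = (18 − 17) − 0 = 1, and there is no ∂_3, so H_2 ≅ Z.

H_2 ≅ Z.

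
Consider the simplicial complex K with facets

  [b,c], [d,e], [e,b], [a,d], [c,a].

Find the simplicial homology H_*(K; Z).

Take the total order a < b < c < d < e on the vertex set. Then K (dimension 1) consists of the simplices:

  0-simplices (5): a, b, c, d, e
  1-simplices (5): ac, ad, bc, be, de

giving chain groups C_0 ≅ Z^5, C_1 ≅ Z^5.

∂_1: C_1 → C_0 sends each edge [p,q] (with p < q) to q − p.
The 5×5 boundary matrix has rank 4 and Smith normal form diag(1,1,1,1).

Computing H_k = (kernel of ∂_k) / (image of ∂_{k+1}):

  H_0: rank C_0 − rank ∂_1 = 5 − 4 = 1, and the invariant factors of ∂_1 are all 1, so H_0 = Z.
  H_1: rank ker ∂_1 − rank ∂_2 = (5 − 4) − 0 = 1, and there is no ∂_2, so H_1 = Z.

As a check, the Euler characteristic is 5 − 5 = 0, which agrees with 1 − 1 = 0.

H_0 = Z,  H_1 = Z.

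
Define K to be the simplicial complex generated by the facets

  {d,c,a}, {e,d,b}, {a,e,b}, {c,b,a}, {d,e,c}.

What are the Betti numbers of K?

K has 5 vertices, 10 edges, 5 triangles.
rank ∂_0 = 0, rank ∂_1 = 4 ⇒ b_0 = 5 − 0 − 4 = 1; all invariant factors of ∂_1 are 1 so no torsion. So H_0 = Z.
rank ∂_1 = 4, rank ∂_2 = 5 ⇒ b_1 = 10 − 4 − 5 = 1; all invariant factors of ∂_2 are 1 so no torsion. So H_1 = Z.
rank ∂_2 = 5, rank ∂_3 = 0 ⇒ b_2 = 5 − 5 − 0 = 0. So H_2 = 0.

b_0 = 1, b_1 = 1, b_2 = 0.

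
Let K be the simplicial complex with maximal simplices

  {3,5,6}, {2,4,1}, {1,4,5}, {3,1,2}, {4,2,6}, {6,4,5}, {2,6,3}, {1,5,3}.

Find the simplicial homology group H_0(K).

H_0 = Z.

We work with the vertex ordering 1 < 2 < 3 < 4 < 5 < 6. The simplices of K, each written with vertices in increasing order, are:

  0-simplices (6): [1], [2], [3], [4], [5], [6]
  1-simplices (12): [1,2], [1,3], [1,4], [1,5], [2,3], [2,4], [2,6], [3,5], [3,6], [4,5], [4,6], [5,6]
  2-simplices (8): [1,2,3], [1,2,4], [1,3,5], [1,4,5], [2,3,6], [2,4,6], [3,5,6], [4,5,6]

giving chain groups C_0 ≅ Z^6, C_1 ≅ Z^12, C_2 ≅ Z^8.

The boundary map ∂_1: C_1 → C_0 maps an edge to its endpoints' difference, ∂[p,q] = q − p. For instance
  ∂[5,6] = [6] − [5].
The resulting 6×12 matrix has rank 5, and its Smith normal form has invariant factors (1,1,1,1,1).

The boundary map ∂_2: C_2 → C_1 acts by ∂[p,q,r] = [q,r] − [p,r] + [p,q]. For instance
  ∂[4,5,6] = [5,6] − [4,6] + [4,5],
  ∂[2,3,6] = [3,6] − [2,6] + [2,3].
As a 12×8 matrix over Z this has rank 7, with invariant factors (1,1,1,1,1,1,1).

Now H_k = ker ∂_k / im ∂_{k+1}, so:

  H_0: rank C_0 − rank ∂_1 = 6 − 5 = 1, and the invariant factors of ∂_1 are all 1, so H_0 ≅ Z.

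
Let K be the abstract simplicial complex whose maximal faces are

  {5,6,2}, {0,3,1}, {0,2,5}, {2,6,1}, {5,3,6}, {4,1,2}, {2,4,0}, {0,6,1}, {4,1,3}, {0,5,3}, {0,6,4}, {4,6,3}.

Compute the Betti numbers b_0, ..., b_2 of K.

b_0 = 1, b_1 = 0, b_2 = 0.

Fix the vertex order 0 < 1 < 2 < 3 < 4 < 5 < 6 and write every simplex with vertices in increasing order. Then dim K = 2 and the simplices of K are:

  0-simplices (7): [0], [1], [2], [3], [4], [5], [6]
  1-simplices (18): [0,1], [0,2], [0,3], [0,4], [0,5], [0,6], [1,2], [1,3], [1,4], [1,6], [2,4], [2,5], [2,6], [3,4], [3,5], [3,6], [4,6], [5,6]
  2-simplices (12): [0,1,3], [0,1,6], [0,2,4], [0,2,5], [0,3,5], [0,4,6], [1,2,4], [1,2,6], [1,3,4], [2,5,6], [3,4,6], [3,5,6]

Hence C_0 ≅ Z^7, C_1 ≅ Z^18, C_2 ≅ Z^12.

The boundary map ∂_1: C_1 → C_0 is given by ∂[p,q] = [q] − [p]. For instance
  ∂[3,5] = [5] − [3].
As a 7×18 matrix over Z this has rank 6, with invariant factors (1,1,1,1,1,1).

Boundary ∂_2: C_2 → C_1 sends each 2-simplex [p,q,r] to [q,r] − [p,r] + [p,q]. For instance
  ∂[3,4,6] = [4,6] − [3,6] + [3,4],
  ∂[2,5,6] = [5,6] − [2,6] + [2,5].
The resulting 18×12 matrix has rank 12, and its Smith normal form has invariant factors (1,1,1,1,1,1,1,1,1,1,1,2).

From H_k ≅ ker(∂_k) / im(∂_{k+1}) we obtain:

  H_0: rank C_0 − rank ∂_1 = 7 − 6 = 1, and the invariant factors of ∂_1 are all 1, so H_0 ≅ Z.
  H_1: rank ker ∂_1 − rank ∂_2 = (18 − 6) − 12 = 0, and ∂_2 has invariant factor 2 > 1, so H_1 ≅ Z/2.
  H_2: rank ker ∂_2 − rank ∂_3 = (12 − 12) − 0 = 0, and there is no ∂_3, so H_2 ≅ 0.

As a check, the Euler characteristic is 7 − 18 + 12 = 1, which agrees with 1 − 0 + 0 = 1.

Hence the Betti numbers are b_0 = 1, b_1 = 0, b_2 = 0.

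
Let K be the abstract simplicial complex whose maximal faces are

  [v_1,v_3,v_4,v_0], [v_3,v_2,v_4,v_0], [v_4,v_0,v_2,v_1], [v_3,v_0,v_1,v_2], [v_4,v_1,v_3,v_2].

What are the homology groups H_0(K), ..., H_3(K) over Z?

H_0 = Z,  H_1 = 0,  H_2 = 0,  H_3 = Z.

Order the vertices as v_0 < v_1 < v_2 < v_3 < v_4. Listing each simplex with vertices in this order, K has dimension 3 with simplices:

  0-simplices (5): [v_0], [v_1], [v_2], [v_3], [v_4]
  1-simplices (10): [v_0,v_1], [v_0,v_2], [v_0,v_3], [v_0,v_4], [v_1,v_2], [v_1,v_3], [v_1,v_4], [v_2,v_3], [v_2,v_4], [v_3,v_4]
  2-simplices (10): [v_0,v_1,v_2], [v_0,v_1,v_3], [v_0,v_1,v_4], [v_0,v_2,v_3], [v_0,v_2,v_4], [v_0,v_3,v_4], [v_1,v_2,v_3], [v_1,v_2,v_4], [v_1,v_3,v_4], [v_2,v_3,v_4]
  3-simplices (5): [v_0,v_1,v_2,v_3], [v_0,v_1,v_2,v_4], [v_0,v_1,v_3,v_4], [v_0,v_2,v_3,v_4], [v_1,v_2,v_3,v_4]

so the chain groups are C_0 ≅ Z^5, C_1 ≅ Z^10, C_2 ≅ Z^10, C_3 ≅ Z^5.

Boundary ∂_1: C_1 → C_0 maps an edge to its endpoints' difference, ∂[p,q] = q − p. For instance
  ∂[v_0,v_4] = [v_4] − [v_0].
As a 5×10 matrix over Z this has rank 4, with invariant factors (1,1,1,1).

The boundary map ∂_2: C_2 → C_1 acts by ∂[p,q,r] = [q,r] − [p,r] + [p,q]. For instance
  ∂[v_2,v_3,v_4] = [v_3,v_4] − [v_2,v_4] + [v_2,v_3],
  ∂[v_0,v_2,v_4] = [v_2,v_4] − [v_0,v_4] + [v_0,v_2].
As a 10×10 matrix over Z this has rank 6, with invariant factors (1,1,1,1,1,1).

∂_3: C_3 → C_2 sends each 3-simplex σ to the alternating sum Σ_i (−1)^i (σ with its i-th vertex removed). For instance
  ∂[v_0,v_1,v_3,v_4] = [v_1,v_3,v_4] − [v_0,v_3,v_4] + [v_0,v_1,v_4] − [v_0,v_1,v_3],
  ∂[v_1,v_2,v_3,v_4] = [v_2,v_3,v_4] − [v_1,v_3,v_4] + [v_1,v_2,v_4] − [v_1,v_2,v_3].
The 10×5 boundary matrix has rank 4 and Smith normal form diag(1,1,1,1).

From H_k ≅ ker(∂_k) / im(∂_{k+1}) we obtain:

  H_0: rank C_0 − rank ∂_1 = 5 − 4 = 1, and the invariant factors of ∂_1 are all 1, so H_0 = Z.
  H_1: rank ker ∂_1 − rank ∂_2 = (10 − 4) − 6 = 0, and the invariant factors of ∂_2 are all 1, so H_1 = 0.
  H_2: rank ker ∂_2 − rank ∂_3 = (10 − 6) − 4 = 0, and the invariant factors of ∂_3 are all 1, so H_2 = 0.
  H_3: rank ker ∂_3 − rank ∂_4 = (5 − 4) − 0 = 1, and there is no ∂_4, so H_3 = Z.

As a check, the Euler characteristic is 5 − 10 + 10 − 5 = 0, which agrees with 1 − 0 + 0 − 1 = 0.
(K is a triangulation of the 3-sphere S^3.)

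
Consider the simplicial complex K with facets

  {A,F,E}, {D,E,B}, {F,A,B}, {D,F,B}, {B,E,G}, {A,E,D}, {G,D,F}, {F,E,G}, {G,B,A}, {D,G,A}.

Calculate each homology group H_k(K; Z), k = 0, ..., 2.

Fix the vertex order A < B < D < E < F < G and write every simplex with vertices in increasing order. Then dim K = 2 and the simplices of K are:

  0-simplices (6): A, B, D, E, F, G
  1-simplices (15): AB, AD, AE, AF, AG, BD, BE, BF, BG, DE, DF, DG, EF, EG, FG
  2-simplices (10): ABF, ABG, ADE, ADG, AEF, BDE, BDF, BEG, DFG, EFG

so the chain groups are C_0 ≅ Z^6, C_1 ≅ Z^15, C_2 ≅ Z^10.

Boundary ∂_1: C_1 → C_0 maps an edge to its endpoints' difference, ∂[p,q] = q − p. For instance
  ∂FG = G − F.
The 6×15 boundary matrix has rank 5 and Smith normal form diag(1,1,1,1,1).

The boundary map ∂_2: C_2 → C_1 acts by ∂[p,q,r] = [q,r] − [p,r] + [p,q]. For instance
  ∂ABG = BG − AG + AB,
  ∂BEG = EG − BG + BE.
This gives a 15×10 integer matrix of rank 10; reducing to Smith normal form yields diagonal entries (1,1,1,1,1,1,1,1,1,2).

From H_k ≅ ker(∂_k) / im(∂_{k+1}) we obtain:

  H_0: rank C_0 − rank ∂_1 = 6 − 5 = 1, and the invariant factors of ∂_1 are all 1, so H_0 = Z.
  H_1: rank ker ∂_1 − rank ∂_2 = (15 − 5) − 10 = 0, and ∂_2 has invariant factor 2 > 1, so H_1 = Z/2.
  H_2: rank ker ∂_2 − rank ∂_3 = (10 − 10) − 0 = 0, and there is no ∂_3, so H_2 = 0.

H_0 = Z,  H_1 = Z/2,  H_2 = 0.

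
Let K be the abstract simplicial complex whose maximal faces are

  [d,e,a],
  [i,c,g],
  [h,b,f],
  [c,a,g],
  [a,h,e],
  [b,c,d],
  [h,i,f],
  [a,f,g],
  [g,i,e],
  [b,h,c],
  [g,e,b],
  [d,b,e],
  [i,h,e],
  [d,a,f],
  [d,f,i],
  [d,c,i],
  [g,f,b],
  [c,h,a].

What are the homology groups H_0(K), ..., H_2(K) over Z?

Take the total order a < b < c < d < e < f < g < h < i on the vertex set. Then K (dimension 2) consists of the simplices:

  0-simplices (9): a, b, c, d, e, f, g, h, i
  1-simplices (27): ac, ad, ae, af, ag, ah, bc, bd, be, bf, bg, bh, cd, cg, ch, ci, de, df, di, eg, eh, ei, fg, fh, fi, gi, hi
  2-simplices (18): acg, ach, ade, adf, aeh, afg, bcd, bch, bde, beg, bfg, bfh, cdi, cgi, dfi, egi, ehi, fhi

Hence C_0 ≅ Z^9, C_1 ≅ Z^27, C_2 ≅ Z^18.

Boundary ∂_1: C_1 → C_0 is given by ∂[p,q] = [q] − [p]. For instance
  ∂fh = h − f.
As a 9×27 matrix over Z this has rank 8, with invariant factors (1,1,1,1,1,1,1,1).

∂_2: C_2 → C_1 maps a triangle to the signed sum of its edges. For instance
  ∂ade = de − ae + ad,
  ∂ach = ch − ah + ac.
The resulting 27×18 matrix has rank 17, and its Smith normal form has invariant factors (1,1,1,1,1,1,1,1,1,1,1,1,1,1,1,1,1).

Computing H_k = (kernel of ∂_k) / (image of ∂_{k+1}):

  H_0: rank C_0 − rank ∂_1 = 9 − 8 = 1, and the invariant factors of ∂_1 are all 1, so H_0 = Z.
  H_1: rank ker ∂_1 − rank ∂_2 = (27 − 8) − 17 = 2, and the invariant factors of ∂_2 are all 1, so H_1 = Z^2.
  H_2: rank ker ∂_2 − rank ∂_3 = (18 − 17) − 0 = 1, and there is no ∂_3, so H_2 = Z.

(K is a triangulation of the torus T^2.)

H_0 = Z,  H_1 = Z^2,  H_2 = Z.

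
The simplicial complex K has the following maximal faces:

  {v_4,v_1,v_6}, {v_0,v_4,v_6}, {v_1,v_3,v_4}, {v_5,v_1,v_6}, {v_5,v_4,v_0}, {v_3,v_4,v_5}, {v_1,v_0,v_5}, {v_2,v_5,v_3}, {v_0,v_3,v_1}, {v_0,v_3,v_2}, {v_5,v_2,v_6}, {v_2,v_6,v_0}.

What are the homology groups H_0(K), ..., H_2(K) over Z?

K has 7 vertices, 18 edges, 12 triangles.
rank ∂_0 = 0, rank ∂_1 = 6 ⇒ b_0 = 7 − 0 − 6 = 1; all invariant factors of ∂_1 are 1 so no torsion. So H_0 = Z.
rank ∂_1 = 6, rank ∂_2 = 12 ⇒ b_1 = 18 − 6 − 12 = 0; ∂_2 has invariant factor(s) [2] giving torsion. So H_1 = Z/2.
rank ∂_2 = 12, rank ∂_3 = 0 ⇒ b_2 = 12 − 12 − 0 = 0. So H_2 = 0.

H_0 = Z,  H_1 = Z/2,  H_2 = 0.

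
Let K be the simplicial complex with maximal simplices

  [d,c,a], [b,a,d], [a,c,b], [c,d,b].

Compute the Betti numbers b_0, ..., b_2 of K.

b_0 = 1, b_1 = 0, b_2 = 1.

Order the vertices as a < b < c < d. Listing each simplex with vertices in this order, K has dimension 2 with simplices:

  0-simplices (4): a, b, c, d
  1-simplices (6): ab, ac, ad, bc, bd, cd
  2-simplices (4): abc, abd, acd, bcd

giving chain groups C_0 ≅ Z^4, C_1 ≅ Z^6, C_2 ≅ Z^4.

∂_1: C_1 → C_0 maps an edge to its endpoints' difference, ∂[p,q] = q − p.
The 4×6 boundary matrix has rank 3 and Smith normal form diag(1,1,1).

The boundary map ∂_2: C_2 → C_1 sends each 2-simplex [p,q,r] to [q,r] − [p,r] + [p,q]. For instance
  ∂abd = bd − ad + ab,
  ∂abc = bc − ac + ab.
As a 6×4 matrix over Z this has rank 3, with invariant factors (1,1,1).

Reading off H_k = ker ∂_k / im ∂_{k+1}:

  H_0: rank C_0 − rank ∂_1 = 4 − 3 = 1, and the invariant factors of ∂_1 are all 1, so H_0 = Z.
  H_1: rank ker ∂_1 − rank ∂_2 = (6 − 3) − 3 = 0, and the invariant factors of ∂_2 are all 1, so H_1 = 0.
  H_2: rank ker ∂_2 − rank ∂_3 = (4 − 3) − 0 = 1, and there is no ∂_3, so H_2 = Z.

(K is a triangulation of the 2-sphere S^2.)

Hence the Betti numbers are b_0 = 1, b_1 = 0, b_2 = 1.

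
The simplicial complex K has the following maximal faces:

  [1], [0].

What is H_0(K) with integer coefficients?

We work with the vertex ordering 0 < 1. The simplices of K, each written with vertices in increasing order, are:

  0-simplices (2): [0], [1]

giving chain groups C_0 ≅ Z^2.

Reading off H_k = ker ∂_k / im ∂_{k+1}:

  H_0: rank C_0 − rank ∂_1 = 2 − 0 = 2, and there is no ∂_1, so H_0 ≅ Z^2.

H_0 ≅ Z^2.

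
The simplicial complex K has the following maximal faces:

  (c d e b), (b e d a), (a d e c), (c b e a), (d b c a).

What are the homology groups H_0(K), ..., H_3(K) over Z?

H_0 ≅ Z,  H_1 = 0,  H_2 = 0,  H_3 ≅ Z.

Take the total order a < b < c < d < e on the vertex set. Then K (dimension 3) consists of the simplices:

  0-simplices (5): a, b, c, d, e
  1-simplices (10): ab, ac, ad, ae, bc, bd, be, cd, ce, de
  2-simplices (10): abc, abd, abe, acd, ace, ade, bcd, bce, bde, cde
  3-simplices (5): abcd, abce, abde, acde, bcde

so the chain groups are C_0 ≅ Z^5, C_1 ≅ Z^10, C_2 ≅ Z^10, C_3 ≅ Z^5.

Boundary ∂_1: C_1 → C_0 maps an edge to its endpoints' difference, ∂[p,q] = q − p.
The 5×10 boundary matrix has rank 4 and Smith normal form diag(1,1,1,1).

The boundary map ∂_2: C_2 → C_1 acts by ∂[p,q,r] = [q,r] − [p,r] + [p,q]. For instance
  ∂ade = de − ae + ad,
  ∂abe = be − ae + ab.
This gives a 10×10 integer matrix of rank 6; reducing to Smith normal form yields diagonal entries (1,1,1,1,1,1).

∂_3: C_3 → C_2 sends each 3-simplex σ to the alternating sum Σ_i (−1)^i (σ with its i-th vertex removed). For instance
  ∂abcd = bcd − acd + abd − abc,
  ∂abce = bce − ace + abe − abc.
This gives a 10×5 integer matrix of rank 4; reducing to Smith normal form yields diagonal entries (1,1,1,1).

Reading off H_k = ker ∂_k / im ∂_{k+1}:

  H_0: rank C_0 − rank ∂_1 = 5 − 4 = 1, and the invariant factors of ∂_1 are all 1, so H_0 ≅ Z.
  H_1: rank ker ∂_1 − rank ∂_2 = (10 − 4) − 6 = 0, and the invariant factors of ∂_2 are all 1, so H_1 ≅ 0.
  H_2: rank ker ∂_2 − rank ∂_3 = (10 − 6) − 4 = 0, and the invariant factors of ∂_3 are all 1, so H_2 ≅ 0.
  H_3: rank ker ∂_3 − rank ∂_4 = (5 − 4) − 0 = 1, and there is no ∂_4, so H_3 ≅ Z.

As a check, the Euler characteristic is 5 − 10 + 10 − 5 = 0, which agrees with 1 − 0 + 0 − 1 = 0.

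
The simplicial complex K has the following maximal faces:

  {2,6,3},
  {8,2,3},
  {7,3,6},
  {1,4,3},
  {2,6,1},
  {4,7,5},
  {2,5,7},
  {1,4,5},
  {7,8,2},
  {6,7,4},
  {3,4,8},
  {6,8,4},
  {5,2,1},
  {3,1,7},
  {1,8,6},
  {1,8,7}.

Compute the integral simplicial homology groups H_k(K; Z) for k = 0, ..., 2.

H_0 = Z,  H_1 = Z^2,  H_2 = Z.

Take the total order 1 < 2 < 3 < 4 < 5 < 6 < 7 < 8 on the vertex set. Then K (dimension 2) consists of the simplices:

  0-simplices (8): [1], [2], [3], [4], [5], [6], [7], [8]
  1-simplices (24): (24 of them)
  2-simplices (16): [1,2,5], [1,2,6], [1,3,4], [1,3,7], [1,4,5], [1,6,8], [1,7,8], [2,3,6], [2,3,8], [2,5,7], [2,7,8], [3,4,8], [3,6,7], [4,5,7], [4,6,7], [4,6,8]

giving chain groups C_0 ≅ Z^8, C_1 ≅ Z^24, C_2 ≅ Z^16.

Boundary ∂_1: C_1 → C_0 maps an edge to its endpoints' difference, ∂[p,q] = q − p.
The resulting 8×24 matrix has rank 7, and its Smith normal form has invariant factors (1,1,1,1,1,1,1).

Boundary ∂_2: C_2 → C_1 maps a triangle to the signed sum of its edges. For instance
  ∂[3,4,8] = [4,8] − [3,8] + [3,4],
  ∂[4,6,8] = [6,8] − [4,8] + [4,6].
The 24×16 boundary matrix has rank 15 and Smith normal form diag(1,1,1,1,1,1,1,1,1,1,1,1,1,1,1).

Reading off H_k = ker ∂_k / im ∂_{k+1}:

  H_0: rank C_0 − rank ∂_1 = 8 − 7 = 1, and the invariant factors of ∂_1 are all 1, so H_0 = Z.
  H_1: rank ker ∂_1 − rank ∂_2 = (24 − 7) − 15 = 2, and the invariant factors of ∂_2 are all 1, so H_1 = Z^2.
  H_2: rank ker ∂_2 − rank ∂_3 = (16 − 15) − 0 = 1, and there is no ∂_3, so H_2 = Z.

(K is a triangulation of the torus T^2.)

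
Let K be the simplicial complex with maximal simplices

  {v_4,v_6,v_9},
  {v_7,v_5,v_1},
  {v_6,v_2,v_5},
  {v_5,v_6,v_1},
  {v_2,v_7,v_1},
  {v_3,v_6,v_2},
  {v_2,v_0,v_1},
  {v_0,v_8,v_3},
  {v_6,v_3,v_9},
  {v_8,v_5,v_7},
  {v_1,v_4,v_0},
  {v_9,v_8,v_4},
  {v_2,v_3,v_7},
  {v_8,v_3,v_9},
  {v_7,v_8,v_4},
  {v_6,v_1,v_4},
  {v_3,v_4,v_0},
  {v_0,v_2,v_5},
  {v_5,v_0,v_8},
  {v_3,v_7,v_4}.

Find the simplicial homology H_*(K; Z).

K has 10 vertices, 30 edges, 20 triangles.
rank ∂_0 = 0, rank ∂_1 = 9 ⇒ b_0 = 10 − 0 − 9 = 1; all invariant factors of ∂_1 are 1 so no torsion. So H_0 ≅ Z.
rank ∂_1 = 9, rank ∂_2 = 20 ⇒ b_1 = 30 − 9 − 20 = 1; ∂_2 has invariant factor(s) [2] giving torsion. So H_1 ≅ Z ⊕ Z/2.
rank ∂_2 = 20, rank ∂_3 = 0 ⇒ b_2 = 20 − 20 − 0 = 0. So H_2 ≅ 0.

H_0 ≅ Z,  H_1 ≅ Z ⊕ Z/2,  H_2 = 0.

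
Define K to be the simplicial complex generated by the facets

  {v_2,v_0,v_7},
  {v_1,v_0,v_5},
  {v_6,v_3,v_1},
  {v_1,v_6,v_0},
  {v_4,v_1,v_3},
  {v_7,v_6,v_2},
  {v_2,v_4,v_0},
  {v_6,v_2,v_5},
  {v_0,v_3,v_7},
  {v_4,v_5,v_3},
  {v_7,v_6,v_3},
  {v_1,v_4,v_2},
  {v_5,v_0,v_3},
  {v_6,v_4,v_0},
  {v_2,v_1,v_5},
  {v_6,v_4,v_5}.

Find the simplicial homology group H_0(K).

H_0 ≅ Z.

We work with the vertex ordering v_0 < v_1 < v_2 < v_3 < v_4 < v_5 < v_6 < v_7. The simplices of K, each written with vertices in increasing order, are:

  0-simplices (8): [v_0], [v_1], [v_2], [v_3], [v_4], [v_5], [v_6], [v_7]
  1-simplices (24): (24 of them)
  2-simplices (16): (16 of them)

giving chain groups C_0 ≅ Z^8, C_1 ≅ Z^24, C_2 ≅ Z^16.

The boundary map ∂_1: C_1 → C_0 is given by ∂[p,q] = [q] − [p].
This gives a 8×24 integer matrix of rank 7; reducing to Smith normal form yields diagonal entries (1,1,1,1,1,1,1).

The boundary map ∂_2: C_2 → C_1 acts by ∂[p,q,r] = [q,r] − [p,r] + [p,q]. For instance
  ∂[v_3,v_4,v_5] = [v_4,v_5] − [v_3,v_5] + [v_3,v_4],
  ∂[v_2,v_6,v_7] = [v_6,v_7] − [v_2,v_7] + [v_2,v_6].
The 24×16 boundary matrix has rank 15 and Smith normal form diag(1,1,1,1,1,1,1,1,1,1,1,1,1,1,1).

Computing H_k = (kernel of ∂_k) / (image of ∂_{k+1}):

  H_0: rank C_0 − rank ∂_1 = 8 − 7 = 1, and the invariant factors of ∂_1 are all 1, so H_0 ≅ Z.

(K is a triangulation of the torus T^2.)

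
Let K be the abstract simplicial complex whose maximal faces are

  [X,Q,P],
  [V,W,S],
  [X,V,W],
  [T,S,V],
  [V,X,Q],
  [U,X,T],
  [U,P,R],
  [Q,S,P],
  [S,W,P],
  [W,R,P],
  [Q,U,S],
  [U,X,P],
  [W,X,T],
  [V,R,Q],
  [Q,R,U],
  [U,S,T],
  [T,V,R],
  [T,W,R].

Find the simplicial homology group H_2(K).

Take the total order P < Q < R < S < T < U < V < W < X on the vertex set. Then K (dimension 2) consists of the simplices:

  0-simplices (9): P, Q, R, S, T, U, V, W, X
  1-simplices (27): PQ, PR, PS, PU, PW, PX, QR, QS, QU, QV, QX, RT, RU, RV, RW, ST, SU, SV, SW, TU, TV, TW, TX, UX, VW, VX, WX
  2-simplices (18): PQS, PQX, PRU, PRW, PSW, PUX, QRU, QRV, QSU, QVX, RTV, RTW, STU, STV, SVW, TUX, TWX, VWX

giving chain groups C_0 ≅ Z^9, C_1 ≅ Z^27, C_2 ≅ Z^18.

Boundary ∂_1: C_1 → C_0 sends each edge [p,q] (with p < q) to q − p. For instance
  ∂QU = U − Q.
This gives a 9×27 integer matrix of rank 8; reducing to Smith normal form yields diagonal entries (1,1,1,1,1,1,1,1).

Boundary ∂_2: C_2 → C_1 acts by ∂[p,q,r] = [q,r] − [p,r] + [p,q]. For instance
  ∂PQX = QX − PX + PQ,
  ∂QSU = SU − QU + QS.
The resulting 27×18 matrix has rank 18, and its Smith normal form has invariant factors (1,1,1,1,1,1,1,1,1,1,1,1,1,1,1,1,1,2).

From H_k ≅ ker(∂_k) / im(∂_{k+1}) we obtain:

  H_2: rank ker ∂_2 − rank ∂_3 = (18 − 18) − 0 = 0, and there is no ∂_3, so H_2 = 0.

(K is a triangulation of the Klein bottle.)

H_2 ≅ 0.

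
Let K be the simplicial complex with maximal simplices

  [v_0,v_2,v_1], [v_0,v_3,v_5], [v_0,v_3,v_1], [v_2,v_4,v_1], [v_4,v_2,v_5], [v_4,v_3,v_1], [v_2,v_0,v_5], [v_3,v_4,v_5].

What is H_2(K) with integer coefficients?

Order the vertices as v_0 < v_1 < v_2 < v_3 < v_4 < v_5. Listing each simplex with vertices in this order, K has dimension 2 with simplices:

  0-simplices (6): [v_0], [v_1], [v_2], [v_3], [v_4], [v_5]
  1-simplices (12): [v_0,v_1], [v_0,v_2], [v_0,v_3], [v_0,v_5], [v_1,v_2], [v_1,v_3], [v_1,v_4], [v_2,v_4], [v_2,v_5], [v_3,v_4], [v_3,v_5], [v_4,v_5]
  2-simplices (8): [v_0,v_1,v_2], [v_0,v_1,v_3], [v_0,v_2,v_5], [v_0,v_3,v_5], [v_1,v_2,v_4], [v_1,v_3,v_4], [v_2,v_4,v_5], [v_3,v_4,v_5]

giving chain groups C_0 ≅ Z^6, C_1 ≅ Z^12, C_2 ≅ Z^8.

Boundary ∂_1: C_1 → C_0 is given by ∂[p,q] = [q] − [p]. For instance
  ∂[v_0,v_2] = [v_2] − [v_0].
The 6×12 boundary matrix has rank 5 and Smith normal form diag(1,1,1,1,1).

∂_2: C_2 → C_1 acts by ∂[p,q,r] = [q,r] − [p,r] + [p,q]. For instance
  ∂[v_0,v_1,v_2] = [v_1,v_2] − [v_0,v_2] + [v_0,v_1],
  ∂[v_3,v_4,v_5] = [v_4,v_5] − [v_3,v_5] + [v_3,v_4].
The 12×8 boundary matrix has rank 7 and Smith normal form diag(1,1,1,1,1,1,1).

Computing H_k = (kernel of ∂_k) / (image of ∂_{k+1}):

  H_2: rank ker ∂_2 − rank ∂_3 = (8 − 7) − 0 = 1, and there is no ∂_3, so H_2 = Z.

(K is a triangulation of the 2-sphere S^2.)

H_2 ≅ Z.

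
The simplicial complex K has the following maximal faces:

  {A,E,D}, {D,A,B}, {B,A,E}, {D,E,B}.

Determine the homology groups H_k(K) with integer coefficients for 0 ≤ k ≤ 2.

H_0 ≅ Z,  H_1 = 0,  H_2 ≅ Z.

Take the total order A < B < D < E on the vertex set. Then K (dimension 2) consists of the simplices:

  0-simplices (4): A, B, D, E
  1-simplices (6): AB, AD, AE, BD, BE, DE
  2-simplices (4): ABD, ABE, ADE, BDE

so the chain groups are C_0 ≅ Z^4, C_1 ≅ Z^6, C_2 ≅ Z^4.

Boundary ∂_1: C_1 → C_0 sends each edge [p,q] (with p < q) to q − p. For instance
  ∂BE = E − B.
This gives a 4×6 integer matrix of rank 3; reducing to Smith normal form yields diagonal entries (1,1,1).

Boundary ∂_2: C_2 → C_1 sends each 2-simplex [p,q,r] to [q,r] − [p,r] + [p,q]. For instance
  ∂ABD = BD − AD + AB,
  ∂BDE = DE − BE + BD.
This gives a 6×4 integer matrix of rank 3; reducing to Smith normal form yields diagonal entries (1,1,1).

Computing H_k = (kernel of ∂_k) / (image of ∂_{k+1}):

  H_0: rank C_0 − rank ∂_1 = 4 − 3 = 1, and the invariant factors of ∂_1 are all 1, so H_0 = Z.
  H_1: rank ker ∂_1 − rank ∂_2 = (6 − 3) − 3 = 0, and the invariant factors of ∂_2 are all 1, so H_1 = 0.
  H_2: rank ker ∂_2 − rank ∂_3 = (4 − 3) − 0 = 1, and there is no ∂_3, so H_2 = Z.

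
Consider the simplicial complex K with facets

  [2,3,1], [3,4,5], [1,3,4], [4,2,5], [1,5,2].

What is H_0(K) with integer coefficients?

H_0 ≅ Z.

Order the vertices as 1 < 2 < 3 < 4 < 5. Listing each simplex with vertices in this order, K has dimension 2 with simplices:

  0-simplices (5): [1], [2], [3], [4], [5]
  1-simplices (10): [1,2], [1,3], [1,4], [1,5], [2,3], [2,4], [2,5], [3,4], [3,5], [4,5]
  2-simplices (5): [1,2,3], [1,2,5], [1,3,4], [2,4,5], [3,4,5]

Hence C_0 ≅ Z^5, C_1 ≅ Z^10, C_2 ≅ Z^5.

∂_1: C_1 → C_0 maps an edge to its endpoints' difference, ∂[p,q] = q − p. For instance
  ∂[2,3] = [3] − [2].
The 5×10 boundary matrix has rank 4 and Smith normal form diag(1,1,1,1).

The boundary map ∂_2: C_2 → C_1 maps a triangle to the signed sum of its edges. For instance
  ∂[3,4,5] = [4,5] − [3,5] + [3,4],
  ∂[1,3,4] = [3,4] − [1,4] + [1,3].
As a 10×5 matrix over Z this has rank 5, with invariant factors (1,1,1,1,1).

Now H_k = ker ∂_k / im ∂_{k+1}, so:

  H_0: rank C_0 − rank ∂_1 = 5 − 4 = 1, and the invariant factors of ∂_1 are all 1, so H_0 ≅ Z.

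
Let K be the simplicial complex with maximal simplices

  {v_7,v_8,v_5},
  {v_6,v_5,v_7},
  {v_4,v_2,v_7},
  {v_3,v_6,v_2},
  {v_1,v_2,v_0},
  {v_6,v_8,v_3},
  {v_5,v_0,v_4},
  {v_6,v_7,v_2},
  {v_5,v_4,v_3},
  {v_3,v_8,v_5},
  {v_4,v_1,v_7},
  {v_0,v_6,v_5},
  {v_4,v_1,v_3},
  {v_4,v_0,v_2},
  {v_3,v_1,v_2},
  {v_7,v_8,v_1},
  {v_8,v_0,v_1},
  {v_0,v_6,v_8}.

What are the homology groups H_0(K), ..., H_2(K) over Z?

K has 9 vertices, 27 edges, 18 triangles.
rank ∂_0 = 0, rank ∂_1 = 8 ⇒ b_0 = 9 − 0 − 8 = 1; all invariant factors of ∂_1 are 1 so no torsion. So H_0 = Z.
rank ∂_1 = 8, rank ∂_2 = 18 ⇒ b_1 = 27 − 8 − 18 = 1; ∂_2 has invariant factor(s) [2] giving torsion. So H_1 = Z × Z/2.
rank ∂_2 = 18, rank ∂_3 = 0 ⇒ b_2 = 18 − 18 − 0 = 0. So H_2 = 0.

H_0 ≅ Z,  H_1 ≅ Z × Z/2,  H_2 = 0.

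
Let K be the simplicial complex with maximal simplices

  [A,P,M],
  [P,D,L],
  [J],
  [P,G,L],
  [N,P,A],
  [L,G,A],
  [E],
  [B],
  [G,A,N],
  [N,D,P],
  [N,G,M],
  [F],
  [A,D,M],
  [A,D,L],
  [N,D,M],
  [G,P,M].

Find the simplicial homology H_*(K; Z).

H_0 ≅ Z^5,  H_1 ≅ Z_2,  H_2 = 0.

Take the total order A < B < D < E < F < G < J < L < M < N < P on the vertex set. Then K (dimension 2) consists of the simplices:

  0-simplices (11): A, B, D, E, F, G, J, L, M, N, P
  1-simplices (18): AD, AG, AL, AM, AN, AP, DL, DM, DN, DP, GL, GM, GN, GP, LP, MN, MP, NP
  2-simplices (12): ADL, ADM, AGL, AGN, AMP, ANP, DLP, DMN, DNP, GLP, GMN, GMP

so the chain groups are C_0 ≅ Z^11, C_1 ≅ Z^18, C_2 ≅ Z^12.

Boundary ∂_1: C_1 → C_0 maps an edge to its endpoints' difference, ∂[p,q] = q − p. For instance
  ∂GN = N − G.
As a 11×18 matrix over Z this has rank 6, with invariant factors (1,1,1,1,1,1).

Boundary ∂_2: C_2 → C_1 acts by ∂[p,q,r] = [q,r] − [p,r] + [p,q]. For instance
  ∂DMN = MN − DN + DM,
  ∂GMP = MP − GP + GM.
As a 18×12 matrix over Z this has rank 12, with invariant factors (1,1,1,1,1,1,1,1,1,1,1,2).

From H_k ≅ ker(∂_k) / im(∂_{k+1}) we obtain:

  H_0: rank C_0 − rank ∂_1 = 11 − 6 = 5, and the invariant factors of ∂_1 are all 1, so H_0 ≅ Z^5.
  H_1: rank ker ∂_1 − rank ∂_2 = (18 − 6) − 12 = 0, and ∂_2 has invariant factor 2 > 1, so H_1 ≅ Z_2.
  H_2: rank ker ∂_2 − rank ∂_3 = (12 − 12) − 0 = 0, and there is no ∂_3, so H_2 ≅ 0.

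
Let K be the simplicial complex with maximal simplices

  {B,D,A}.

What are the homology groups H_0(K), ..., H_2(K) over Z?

Fix the vertex order A < B < D and write every simplex with vertices in increasing order. Then dim K = 2 and the simplices of K are:

  0-simplices (3): A, B, D
  1-simplices (3): AB, AD, BD
  2-simplices (1): ABD

so the chain groups are C_0 ≅ Z^3, C_1 ≅ Z^3, C_2 ≅ Z^1.

∂_1: C_1 → C_0 is given by ∂[p,q] = [q] − [p]. For instance
  ∂AD = D − A.
This gives a 3×3 integer matrix of rank 2; reducing to Smith normal form yields diagonal entries (1,1).

Boundary ∂_2: C_2 → C_1 acts by ∂[p,q,r] = [q,r] − [p,r] + [p,q]. For instance
  ∂ABD = BD − AD + AB.
This gives a 3×1 integer matrix of rank 1; reducing to Smith normal form yields diagonal entries (1).

Reading off H_k = ker ∂_k / im ∂_{k+1}:

  H_0: rank C_0 − rank ∂_1 = 3 − 2 = 1, and the invariant factors of ∂_1 are all 1, so H_0 ≅ Z.
  H_1: rank ker ∂_1 − rank ∂_2 = (3 − 2) − 1 = 0, and the invariant factors of ∂_2 are all 1, so H_1 ≅ 0.
  H_2: rank ker ∂_2 − rank ∂_3 = (1 − 1) − 0 = 0, and there is no ∂_3, so H_2 ≅ 0.

As a check, the Euler characteristic is 3 − 3 + 1 = 1, which agrees with 1 − 0 + 0 = 1.

H_0 = Z,  H_1 = 0,  H_2 = 0.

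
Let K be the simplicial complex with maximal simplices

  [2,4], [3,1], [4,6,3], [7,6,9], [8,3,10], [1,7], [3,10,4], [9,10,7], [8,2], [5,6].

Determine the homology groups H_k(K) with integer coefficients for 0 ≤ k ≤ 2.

H_0 = Z,  H_1 = Z^3,  H_2 = 0.

We work with the vertex ordering 1 < 2 < 3 < 4 < 5 < 6 < 7 < 8 < 9 < 10. The simplices of K, each written with vertices in increasing order, are:

  0-simplices (10): [1], [2], [3], [4], [5], [6], [7], [8], [9], [10]
  1-simplices (17): [1,3], [1,7], [2,4], [2,8], [3,4], [3,6], [3,8], [3,10], [4,6], [4,10], [5,6], [6,7], [6,9], [7,9], [7,10], [8,10], [9,10]
  2-simplices (5): [3,4,6], [3,4,10], [3,8,10], [6,7,9], [7,9,10]

so the chain groups are C_0 ≅ Z^10, C_1 ≅ Z^17, C_2 ≅ Z^5.

Boundary ∂_1: C_1 → C_0 maps an edge to its endpoints' difference, ∂[p,q] = q − p. For instance
  ∂[2,8] = [8] − [2].
The 10×17 boundary matrix has rank 9 and Smith normal form diag(1,1,1,1,1,1,1,1,1).

∂_2: C_2 → C_1 acts by ∂[p,q,r] = [q,r] − [p,r] + [p,q]. For instance
  ∂[3,8,10] = [8,10] − [3,10] + [3,8],
  ∂[7,9,10] = [9,10] − [7,10] + [7,9].
The 17×5 boundary matrix has rank 5 and Smith normal form diag(1,1,1,1,1).

Computing H_k = (kernel of ∂_k) / (image of ∂_{k+1}):

  H_0: rank C_0 − rank ∂_1 = 10 − 9 = 1, and the invariant factors of ∂_1 are all 1, so H_0 ≅ Z.
  H_1: rank ker ∂_1 − rank ∂_2 = (17 − 9) − 5 = 3, and the invariant factors of ∂_2 are all 1, so H_1 ≅ Z^3.
  H_2: rank ker ∂_2 − rank ∂_3 = (5 − 5) − 0 = 0, and there is no ∂_3, so H_2 ≅ 0.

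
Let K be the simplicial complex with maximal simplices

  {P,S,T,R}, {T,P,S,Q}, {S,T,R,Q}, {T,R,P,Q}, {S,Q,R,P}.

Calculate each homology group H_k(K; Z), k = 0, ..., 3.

H_0 ≅ Z,  H_1 = 0,  H_2 = 0,  H_3 ≅ Z.

Order the vertices as P < Q < R < S < T. Listing each simplex with vertices in this order, K has dimension 3 with simplices:

  0-simplices (5): P, Q, R, S, T
  1-simplices (10): PQ, PR, PS, PT, QR, QS, QT, RS, RT, ST
  2-simplices (10): PQR, PQS, PQT, PRS, PRT, PST, QRS, QRT, QST, RST
  3-simplices (5): PQRS, PQRT, PQST, PRST, QRST

so the chain groups are C_0 ≅ Z^5, C_1 ≅ Z^10, C_2 ≅ Z^10, C_3 ≅ Z^5.

∂_1: C_1 → C_0 maps an edge to its endpoints' difference, ∂[p,q] = q − p.
This gives a 5×10 integer matrix of rank 4; reducing to Smith normal form yields diagonal entries (1,1,1,1).

∂_2: C_2 → C_1 sends each 2-simplex [p,q,r] to [q,r] − [p,r] + [p,q]. For instance
  ∂PQR = QR − PR + PQ,
  ∂PRT = RT − PT + PR.
This gives a 10×10 integer matrix of rank 6; reducing to Smith normal form yields diagonal entries (1,1,1,1,1,1).

The boundary map ∂_3: C_3 → C_2 sends each 3-simplex σ to the alternating sum Σ_i (−1)^i (σ with its i-th vertex removed). For instance
  ∂PRST = RST − PST + PRT − PRS,
  ∂PQRS = QRS − PRS + PQS − PQR.
The 10×5 boundary matrix has rank 4 and Smith normal form diag(1,1,1,1).

From H_k ≅ ker(∂_k) / im(∂_{k+1}) we obtain:

  H_0: rank C_0 − rank ∂_1 = 5 − 4 = 1, and the invariant factors of ∂_1 are all 1, so H_0 = Z.
  H_1: rank ker ∂_1 − rank ∂_2 = (10 − 4) − 6 = 0, and the invariant factors of ∂_2 are all 1, so H_1 = 0.
  H_2: rank ker ∂_2 − rank ∂_3 = (10 − 6) − 4 = 0, and the invariant factors of ∂_3 are all 1, so H_2 = 0.
  H_3: rank ker ∂_3 − rank ∂_4 = (5 − 4) − 0 = 1, and there is no ∂_4, so H_3 = Z.

As a check, the Euler characteristic is 5 − 10 + 10 − 5 = 0, which agrees with 1 − 0 + 0 − 1 = 0.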